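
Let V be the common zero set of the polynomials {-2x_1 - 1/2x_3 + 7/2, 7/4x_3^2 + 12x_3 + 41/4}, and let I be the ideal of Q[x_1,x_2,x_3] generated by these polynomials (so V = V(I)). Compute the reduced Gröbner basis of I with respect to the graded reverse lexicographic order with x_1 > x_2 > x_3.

f_1 = -2x_1 - 1/2x_3 + 7/2, LT = x_1.
f_2 = 7/4x_3^2 + 12x_3 + 41/4, LT = x_3^2.

The S-polynomials (S(f_1,f_2)) all reduce to 0 modulo the current basis, so we have a Gröbner basis.

G = {x_3^2 + 48/7x_3 + 41/7, x_1 + 1/4x_3 - 7/4}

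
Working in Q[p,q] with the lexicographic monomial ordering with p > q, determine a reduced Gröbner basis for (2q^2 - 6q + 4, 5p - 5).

The reduced Gröbner basis is the canonical form of the ideal for this ordering.

f_1 = 2q^2 - 6q + 4, LT = q^2.
f_2 = 5p - 5, LT = p.

S(f_1,f_2): leading monomials are coprime, so the S-polynomial reduces to 0 (Buchberger's first criterion).
Every S-polynomial of the final basis reduces to 0, so we have a Gröbner basis.

G = {p - 1, q^2 - 3q + 2}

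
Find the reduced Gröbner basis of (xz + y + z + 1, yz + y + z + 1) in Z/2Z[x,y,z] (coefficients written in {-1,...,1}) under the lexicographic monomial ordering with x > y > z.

f_1 = xz + y + z + 1, LT = xz.
f_2 = yz + y + z + 1, LT = yz.

S(f_1,f_2): lcm = xyz. S = xy + xz + x + y^2 + yz + y.
  reduce S modulo (f_1, f_2):
  remainder xy + x + y^2 + y ≠ 0; add g_3 = xy + x + y^2 + y to the basis.

The other S-polynomials (S(f_1,g_3), S(f_2,g_3)) all reduce to 0 modulo the current basis, so we have a Gröbner basis.

G = {xy + x + y^2 + y, xz + y + z + 1, yz + y + z + 1}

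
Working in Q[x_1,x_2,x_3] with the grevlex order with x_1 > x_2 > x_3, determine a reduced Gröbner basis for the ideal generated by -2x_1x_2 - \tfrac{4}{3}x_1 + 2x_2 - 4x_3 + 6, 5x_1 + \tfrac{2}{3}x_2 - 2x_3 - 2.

G = {x_2^{2} - 3x_2x_3 + \tfrac{31}{6}x_2 - 17x_3 + \tfrac{41}{2}, x_1 + \tfrac{2}{15}x_2 - \tfrac{2}{5}x_3 - \tfrac{2}{5}}

f_1 = -2x_1x_2 - \tfrac{4}{3}x_1 + 2x_2 - 4x_3 + 6, LT = x_1x_2.
f_2 = 5x_1 + \tfrac{2}{3}x_2 - 2x_3 - 2, LT = x_1.

S(f_1,f_2): lcm = x_1x_2. S = -\tfrac{2}{15}x_2^{2} + \tfrac{2}{5}x_2x_3 + \tfrac{2}{3}x_1 - \tfrac{3}{5}x_2 + 2x_3 - 3.
  reduce S modulo (f_1, f_2):
  remainder -\tfrac{2}{15}x_2^{2} + \tfrac{2}{5}x_2x_3 - \tfrac{31}{45}x_2 + \tfrac{34}{15}x_3 - \tfrac{41}{15} ≠ 0; add g_3 = -\tfrac{2}{15}x_2^{2} + \tfrac{2}{5}x_2x_3 - \tfrac{31}{45}x_2 + \tfrac{34}{15}x_3 - \tfrac{41}{15} to the basis.

The other S-polynomials (S(f_1,g_3), S(f_2,g_3)) all reduce to 0 modulo the current basis, so we have a Gröbner basis.
Inter-reduce: drop elements whose leading term is divisible by another's, tail-reduce, and make monic.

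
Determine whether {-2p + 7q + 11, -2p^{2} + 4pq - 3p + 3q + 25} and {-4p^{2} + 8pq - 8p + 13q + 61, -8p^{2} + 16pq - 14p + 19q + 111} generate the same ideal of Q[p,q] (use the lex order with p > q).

Equality of ideals is decidable: compute both reduced Gröbner bases (unique for the ordering) and check whether they agree.
Buchberger on the first generating set:
f_1 = -2p + 7q + 11, LT = p.
f_2 = -2p^{2} + 4pq - 3p + 3q + 25, LT = p^{2}.

S(f_1,f_2): lcm = p^{2}. S = -\tfrac{3}{2}pq - 7p + \tfrac{3}{2}q + \tfrac{25}{2}.
  leading term pq: subtract (\tfrac{3}{4}q)·f_1 from -\tfrac{3}{2}pq - 7p + \tfrac{3}{2}q + \tfrac{25}{2} → -7p - \tfrac{21}{4}q^{2} - \tfrac{27}{4}q + \tfrac{25}{2}
  leading term p: subtract (\tfrac{7}{2})·f_1 from -7p - \tfrac{21}{4}q^{2} - \tfrac{27}{4}q + \tfrac{25}{2} → -\tfrac{21}{4}q^{2} - \tfrac{125}{4}q - 26
  leading term q^{2}: no divisor's leading term divides it; move -\tfrac{21}{4}q^{2} to the remainder.
  leading term q: no divisor's leading term divides it; move -\tfrac{125}{4}q to the remainder.
  leading term 1: no divisor's leading term divides it; move -26 to the remainder.
  remainder -\tfrac{21}{4}q^{2} - \tfrac{125}{4}q - 26 ≠ 0; add g_3 = -\tfrac{21}{4}q^{2} - \tfrac{125}{4}q - 26 to the basis.

S(f_1,g_3): leading monomials are coprime, so the S-polynomial reduces to 0 (Buchberger's first criterion).
S(f_2,g_3): leading monomials are coprime, so the S-polynomial reduces to 0 (Buchberger's first criterion).
Every S-polynomial of the final basis reduces to 0, so we have a Gröbner basis.
Inter-reduce: drop elements whose leading term is divisible by another's, tail-reduce, and make monic.
Reduced Gröbner basis: {p - \tfrac{7}{2}q - \tfrac{11}{2}, q^{2} + \tfrac{125}{21}q + \tfrac{104}{21}}.

Buchberger on the second generating set:
h_1 = -4p^{2} + 8pq - 8p + 13q + 61, LT = p^{2}.
h_2 = -8p^{2} + 16pq - 14p + 19q + 111, LT = p^{2}.

S(h_1,h_2): lcm = p^{2}. S = \tfrac{1}{4}p - \tfrac{7}{8}q - \tfrac{11}{8}.
  leading term p: no divisor's leading term divides it; move \tfrac{1}{4}p to the remainder.
  leading term q: no divisor's leading term divides it; move -\tfrac{7}{8}q to the remainder.
  leading term 1: no divisor's leading term divides it; move -\tfrac{11}{8} to the remainder.
  remainder \tfrac{1}{4}p - \tfrac{7}{8}q - \tfrac{11}{8} ≠ 0; add k_3 = \tfrac{1}{4}p - \tfrac{7}{8}q - \tfrac{11}{8} to the basis.

S(h_1,k_3): lcm = p^{2}. S = \tfrac{3}{2}pq + \tfrac{15}{2}p - \tfrac{13}{4}q - \tfrac{61}{4}.
  leading term pq: subtract (6q)·k_3 from \tfrac{3}{2}pq + \tfrac{15}{2}p - \tfrac{13}{4}q - \tfrac{61}{4} → \tfrac{15}{2}p + \tfrac{21}{4}q^{2} + 5q - \tfrac{61}{4}
  leading term p: subtract (30)·k_3 from \tfrac{15}{2}p + \tfrac{21}{4}q^{2} + 5q - \tfrac{61}{4} → \tfrac{21}{4}q^{2} + \tfrac{125}{4}q + 26
  leading term q^{2}: no divisor's leading term divides it; move \tfrac{21}{4}q^{2} to the remainder.
  leading term q: no divisor's leading term divides it; move \tfrac{125}{4}q to the remainder.
  leading term 1: no divisor's leading term divides it; move 26 to the remainder.
  remainder \tfrac{21}{4}q^{2} + \tfrac{125}{4}q + 26 ≠ 0; add k_4 = \tfrac{21}{4}q^{2} + \tfrac{125}{4}q + 26 to the basis.

S(h_2,k_3): lcm = p^{2}. S = \tfrac{3}{2}pq + \tfrac{29}{4}p - \tfrac{19}{8}q - \tfrac{111}{8}.
  leading term pq: subtract (6q)·k_3 from \tfrac{3}{2}pq + \tfrac{29}{4}p - \tfrac{19}{8}q - \tfrac{111}{8} → \tfrac{29}{4}p + \tfrac{21}{4}q^{2} + \tfrac{47}{8}q - \tfrac{111}{8}
  leading term p: subtract (29)·k_3 from \tfrac{29}{4}p + \tfrac{21}{4}q^{2} + \tfrac{47}{8}q - \tfrac{111}{8} → \tfrac{21}{4}q^{2} + \tfrac{125}{4}q + 26
  leading term q^{2}: subtract (1)·k_4 from \tfrac{21}{4}q^{2} + \tfrac{125}{4}q + 26 → 0
  remainder 0.

S(h_1,k_4): leading monomials are coprime, so the S-polynomial reduces to 0 (Buchberger's first criterion).
S(h_2,k_4): leading monomials are coprime, so the S-polynomial reduces to 0 (Buchberger's first criterion).
S(k_3,k_4): leading monomials are coprime, so the S-polynomial reduces to 0 (Buchberger's first criterion).
Every S-polynomial of the final basis reduces to 0, so we have a Gröbner basis.
Inter-reduce: drop elements whose leading term is divisible by another's, tail-reduce, and make monic.
Reduced Gröbner basis: {p - \tfrac{7}{2}q - \tfrac{11}{2}, q^{2} + \tfrac{125}{21}q + \tfrac{104}{21}}.

Same reduced basis, so the two generating sets span the same ideal.

Yes, the ideals are equal.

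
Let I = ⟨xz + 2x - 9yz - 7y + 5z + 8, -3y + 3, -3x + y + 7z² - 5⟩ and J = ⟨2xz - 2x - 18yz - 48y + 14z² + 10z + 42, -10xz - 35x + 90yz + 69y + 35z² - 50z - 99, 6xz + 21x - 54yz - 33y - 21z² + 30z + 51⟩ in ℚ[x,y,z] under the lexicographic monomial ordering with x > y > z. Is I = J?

Yes, the ideals are equal.

Since reduced Gröbner bases are canonical representatives of ideals under a given ordering, it suffices to compute and compare them.
Buchberger on the first generating set:
f_1 = xz + 2x - 9yz - 7y + 5z + 8, LT = xz.
f_2 = -3y + 3, LT = y.
f_3 = -3x + y + 7z² - 5, LT = x.

S(f_1,f_3): lcm = xz. S = 2x - 26/3yz - 7y + 7/3z³ + 10/3z + 8.
  leading term x: subtract (-⅔)·f_3 from 2x - 26/3yz - 7y + 7/3z³ + 10/3z + 8 → -26/3yz - 19/3y + 7/3z³ + 14/3z² + 10/3z + 14/3
  leading term yz: subtract (26/9z)·f_2 from -26/3yz - 19/3y + 7/3z³ + 14/3z² + 10/3z + 14/3 → -19/3y + 7/3z³ + 14/3z² - 16/3z + 14/3
  leading term y: subtract (19/9)·f_2 from -19/3y + 7/3z³ + 14/3z² - 16/3z + 14/3 → 7/3z³ + 14/3z² - 16/3z - 5/3
  leading term z³: no divisor's leading term divides it; move 7/3z³ to the remainder.
  leading term z²: no divisor's leading term divides it; move 14/3z² to the remainder.
  leading term z: no divisor's leading term divides it; move -16/3z to the remainder.
  leading term 1: no divisor's leading term divides it; move -5/3 to the remainder.
  remainder 7/3z³ + 14/3z² - 16/3z - 5/3 ≠ 0; add g_4 = 7/3z³ + 14/3z² - 16/3z - 5/3 to the basis.

The other S-polynomials (S(f_1,f_2), S(f_2,f_3), S(f_1,g_4), S(f_2,g_4), S(f_3,g_4)) all reduce to 0 modulo the current basis, so we have a Gröbner basis.
Inter-reduce: drop elements whose leading term is divisible by another's, tail-reduce, and make monic.
Reduced Gröbner basis: {x - 7/3z² + 4/3, y - 1, z³ + 2z² - 16/7z - 5/7}.

Buchberger on the second generating set:
h_1 = 2xz - 2x - 18yz - 48y + 14z² + 10z + 42, LT = xz.
h_2 = -10xz - 35x + 90yz + 69y + 35z² - 50z - 99, LT = xz.
h_3 = 6xz + 21x - 54yz - 33y - 21z² + 30z + 51, LT = xz.

S(h_1,h_2): lcm = xz. S = -9/2x - 171/10y + 21/2z² + 111/10.
  leading term x: no divisor's leading term divides it; move -9/2x to the remainder.
  leading term y: no divisor's leading term divides it; move -171/10y to the remainder.
  leading term z²: no divisor's leading term divides it; move 21/2z² to the remainder.
  leading term 1: no divisor's leading term divides it; move 111/10 to the remainder.
  remainder -9/2x - 171/10y + 21/2z² + 111/10 ≠ 0; add k_4 = -9/2x - 171/10y + 21/2z² + 111/10 to the basis.

S(h_1,h_3): lcm = xz. S = -9/2x - 37/2y + 21/2z² + 25/2.
  leading term x: subtract (1)·k_4 from -9/2x - 37/2y + 21/2z² + 25/2 → -7/5y + 7/5
  leading term y: no divisor's leading term divides it; move -7/5y to the remainder.
  leading term 1: no divisor's leading term divides it; move 7/5 to the remainder.
  remainder -7/5y + 7/5 ≠ 0; add k_5 = -7/5y + 7/5 to the basis.

S(h_1,k_4): lcm = xz. S = -x - 64/5yz - 24y + 7/3z³ + 7z² + 112/15z + 21.
  leading term x: subtract (2/9)·k_4 from -x - 64/5yz - 24y + 7/3z³ + 7z² + 112/15z + 21 → -64/5yz - 101/5y + 7/3z³ + 14/3z² + 112/15z + 278/15
  leading term yz: subtract (64/7z)·k_5 from -64/5yz - 101/5y + 7/3z³ + 14/3z² + 112/15z + 278/15 → -101/5y + 7/3z³ + 14/3z² - 16/3z + 278/15
  leading term y: subtract (101/7)·k_5 from -101/5y + 7/3z³ + 14/3z² - 16/3z + 278/15 → 7/3z³ + 14/3z² - 16/3z - 5/3
  leading term z³: no divisor's leading term divides it; move 7/3z³ to the remainder.
  leading term z²: no divisor's leading term divides it; move 14/3z² to the remainder.
  leading term z: no divisor's leading term divides it; move -16/3z to the remainder.
  leading term 1: no divisor's leading term divides it; move -5/3 to the remainder.
  remainder 7/3z³ + 14/3z² - 16/3z - 5/3 ≠ 0; add k_6 = 7/3z³ + 14/3z² - 16/3z - 5/3 to the basis.

The other S-polynomials (S(h_2,h_3), S(h_2,k_4), S(h_3,k_4), S(h_1,k_5), S(h_2,k_5), S(h_3,k_5), S(k_4,k_5), S(h_1,k_6), S(h_2,k_6), S(h_3,k_6), S(k_4,k_6), S(k_5,k_6)) all reduce to 0 modulo the current basis, so we have a Gröbner basis.
Inter-reduce: drop elements whose leading term is divisible by another's, tail-reduce, and make monic.
Reduced Gröbner basis: {x - 7/3z² + 4/3, y - 1, z³ + 2z² - 16/7z - 5/7}.

Same reduced basis, so the two generating sets span the same ideal.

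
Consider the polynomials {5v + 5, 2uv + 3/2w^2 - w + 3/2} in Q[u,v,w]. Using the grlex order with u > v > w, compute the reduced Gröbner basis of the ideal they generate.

G = {w^2 - 4/3u - 2/3w + 1, v + 1}

f_1 = 5v + 5, LT = v.
f_2 = 2uv + 3/2w^2 - w + 3/2, LT = uv.

S(f_1,f_2): lcm = uv. S = -3/4w^2 + u + 1/2w - 3/4.
  leading term w^2: no divisor's leading term divides it; move -3/4w^2 to the remainder.
  leading term u: no divisor's leading term divides it; move u to the remainder.
  leading term w: no divisor's leading term divides it; move 1/2w to the remainder.
  leading term 1: no divisor's leading term divides it; move -3/4 to the remainder.
  remainder -3/4w^2 + u + 1/2w - 3/4 ≠ 0; add g_3 = -3/4w^2 + u + 1/2w - 3/4 to the basis.

The other S-polynomials (S(f_1,g_3), S(f_2,g_3)) all reduce to 0 modulo the current basis, so we have a Gröbner basis.
Inter-reduce: drop elements whose leading term is divisible by another's, tail-reduce, and make monic.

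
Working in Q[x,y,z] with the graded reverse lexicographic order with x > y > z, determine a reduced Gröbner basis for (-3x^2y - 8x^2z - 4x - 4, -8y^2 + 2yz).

f_1 = -3x^2y - 8x^2z - 4x - 4, LT = x^2y.
f_2 = -8y^2 + 2yz, LT = y^2.

S(f_1,f_2): lcm = x^2y^2. S = 35/12x^2yz + 4/3xy + 4/3y.
  reduce S modulo (f_1, f_2):
  remainder -70/9x^2z^2 + 4/3xy - 35/9xz + 4/3y - 35/9z ≠ 0; add g_3 = -70/9x^2z^2 + 4/3xy - 35/9xz + 4/3y - 35/9z to the basis.

The other S-polynomials (S(f_1,g_3), S(f_2,g_3)) all reduce to 0 modulo the current basis, so we have a Gröbner basis.

G = {x^2z^2 - 6/35xy + 1/2xz - 6/35y + 1/2z, x^2y + 8/3x^2z + 4/3x + 4/3, y^2 - 1/4yz}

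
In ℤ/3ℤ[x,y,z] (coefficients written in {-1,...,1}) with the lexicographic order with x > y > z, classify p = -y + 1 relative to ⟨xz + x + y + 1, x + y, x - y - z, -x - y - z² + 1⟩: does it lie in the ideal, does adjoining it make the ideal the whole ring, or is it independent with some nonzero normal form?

First compute the reduced Gröbner basis of I by Buchberger's algorithm.
f_1 = xz + x + y + 1, LT = xz.
f_2 = x + y, LT = x.
f_3 = x - y - z, LT = x.
f_4 = -x - y - z² + 1, LT = x.

S(f_1,f_2): lcm = xz. S = x - yz + y + 1.
  leading term x: subtract (1)·f_2 from x - yz + y + 1 → -yz + 1
  leading term yz: no divisor's leading term divides it; move -yz to the remainder.
  leading term 1: no divisor's leading term divides it; move 1 to the remainder.
  remainder -yz + 1 ≠ 0; add h_5 = -yz + 1 to the basis.

S(f_1,f_3): lcm = xz. S = x + yz + y + z² + 1.
  leading term x: subtract (1)·f_2 from x + yz + y + z² + 1 → yz + z² + 1
  leading term yz: subtract (-1)·h_5 from yz + z² + 1 → z² - 1
  leading term z²: no divisor's leading term divides it; move z² to the remainder.
  leading term 1: no divisor's leading term divides it; move -1 to the remainder.
  remainder z² - 1 ≠ 0; add h_6 = z² - 1 to the basis.

S(f_2,f_3): lcm = x. S = -y + z.
  leading term y: no divisor's leading term divides it; move -y to the remainder.
  leading term z: no divisor's leading term divides it; move z to the remainder.
  remainder -y + z ≠ 0; add h_7 = -y + z to the basis.

The other S-polynomials (S(f_1,f_4), S(f_2,f_4), S(f_3,f_4), S(f_1,h_5), S(f_2,h_5), S(f_3,h_5), S(f_4,h_5), S(f_1,h_6), S(f_2,h_6), S(f_3,h_6), S(f_4,h_6), S(h_5,h_6), S(f_1,h_7), S(f_2,h_7), S(f_3,h_7), S(f_4,h_7), S(h_5,h_7), S(h_6,h_7)) all reduce to 0 modulo the current basis, so we have a Gröbner basis.
Inter-reduce: drop elements whose leading term is divisible by another's, tail-reduce, and make monic.
Reduced Gröbner basis: {x + z, y - z, z² - 1}.
Label its elements g_1 = x + z, g_2 = y - z, g_3 = z² - 1.

Reduce p = -y + 1 modulo G:
  leading term y: subtract (-1)·g_2 from -y + 1 → -z + 1
  leading term z: no divisor's leading term divides it; move -z to the remainder.
  leading term 1: no divisor's leading term divides it; move 1 to the remainder.
  normal form = -z + 1.
The normal form is nonzero, so p ∉ I. Since p minus its normal form lies in I, I + (p) = I + (r) where r = -z + 1; decide whether this ideal is the whole ring.
Run Buchberger on G together with r (pairs among the g_i already reduce to 0 since G is a Gröbner basis):
g_1 = x + z, LT = x.
g_2 = y - z, LT = y.
g_3 = z² - 1, LT = z².
r = -z + 1, LT = z.

The S-polynomials (S(g_1,g_2), S(g_1,g_3), S(g_1,r), S(g_2,g_3), S(g_2,r), S(g_3,r)) all reduce to 0 modulo the current basis, so we have a Gröbner basis.
Inter-reduce: drop elements whose leading term is divisible by another's, tail-reduce, and make monic.
Reduced Gröbner basis: {x + 1, y - 1, z - 1}.
The reduced Gröbner basis of I + (p) is {x + 1, y - 1, z - 1} ≠ {1}, a proper ideal, so the enlarged system stays consistent: p is independent of I, with normal form -z + 1.

Ideal membership is decidable via reduction modulo a Gröbner basis.

-y + 1 is independent of I; its normal form modulo I is -z + 1.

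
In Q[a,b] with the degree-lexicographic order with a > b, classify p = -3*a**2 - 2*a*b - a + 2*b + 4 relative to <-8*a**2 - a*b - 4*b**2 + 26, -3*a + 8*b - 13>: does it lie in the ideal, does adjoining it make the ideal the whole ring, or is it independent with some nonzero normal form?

First compute the reduced Gröbner basis of I by Buchberger's algorithm.
f_1 = -8*a**2 - a*b - 4*b**2 + 26, LT = a**2.
f_2 = -3*a + 8*b - 13, LT = a.

S(f_1,f_2): lcm = a**2. S = 67/24*a*b + 1/2*b**2 - 13/3*a - 13/4.
  leading term a*b: subtract (-67/72*b)·f_2 from 67/24*a*b + 1/2*b**2 - 13/3*a - 13/4 → 143/18*b**2 - 13/3*a - 871/72*b - 13/4
  leading term b**2: no divisor's leading term divides it; move 143/18*b**2 to the remainder.
  leading term a: subtract (13/9)·f_2 from -13/3*a - 871/72*b - 13/4 → -1703/72*b + 559/36
  leading term b: no divisor's leading term divides it; move -1703/72*b to the remainder.
  leading term 1: no divisor's leading term divides it; move 559/36 to the remainder.
  remainder 143/18*b**2 - 1703/72*b + 559/36 ≠ 0; add h_3 = 143/18*b**2 - 1703/72*b + 559/36 to the basis.

S(f_1,h_3): leading monomials are coprime, so the S-polynomial reduces to 0 (Buchberger's first criterion).
S(f_2,h_3): leading monomials are coprime, so the S-polynomial reduces to 0 (Buchberger's first criterion).
Every S-polynomial of the final basis reduces to 0, so we have a Gröbner basis.
Inter-reduce: drop elements whose leading term is divisible by another's, tail-reduce, and make monic.
Reduced Gröbner basis: {b**2 - 131/44*b + 43/22, a - 8/3*b + 13/3}.
Label its elements g_1 = b**2 - 131/44*b + 43/22, g_2 = a - 8/3*b + 13/3.

Reduce p = -3*a**2 - 2*a*b - a + 2*b + 4 modulo G:
  leading term a**2: subtract (-3*a)·g_2 from -3*a**2 - 2*a*b - a + 2*b + 4 → -10*a*b + 12*a + 2*b + 4
  leading term a*b: subtract (-10*b)·g_2 from -10*a*b + 12*a + 2*b + 4 → -80/3*b**2 + 12*a + 136/3*b + 4
  leading term b**2: subtract (-80/3)·g_1 from -80/3*b**2 + 12*a + 136/3*b + 4 → 12*a - 1124/33*b + 1852/33
  leading term a: subtract (12)·g_2 from 12*a - 1124/33*b + 1852/33 → -68/33*b + 136/33
  leading term b: no divisor's leading term divides it; move -68/33*b to the remainder.
  leading term 1: no divisor's leading term divides it; move 136/33 to the remainder.
  normal form = -68/33*b + 136/33.
The normal form is nonzero, so p ∉ I. Since p minus its normal form lies in I, I + (p) = I + (r) where r = -68/33*b + 136/33; decide whether this ideal is the whole ring.
Run Buchberger on G together with r (pairs among the g_i already reduce to 0 since G is a Gröbner basis):
g_1 = b**2 - 131/44*b + 43/22, LT = b**2.
g_2 = a - 8/3*b + 13/3, LT = a.
r = -68/33*b + 136/33, LT = b.

S(g_1,g_2): leading monomials are coprime, so the S-polynomial reduces to 0 (Buchberger's first criterion).
S(g_1,r): lcm = b**2. S = -43/44*b + 43/22.
  leading term b: subtract (129/272)·r from -43/44*b + 43/22 → 0
  remainder 0.

S(g_2,r): leading monomials are coprime, so the S-polynomial reduces to 0 (Buchberger's first criterion).
Every S-polynomial of the final basis reduces to 0, so we have a Gröbner basis.
Inter-reduce: drop elements whose leading term is divisible by another's, tail-reduce, and make monic.
Reduced Gröbner basis: {a - 1, b - 2}.
The reduced Gröbner basis of I + (p) is {a - 1, b - 2} ≠ {1}, a proper ideal, so the enlarged system stays consistent: p is independent of I, with normal form -68/33*b + 136/33.

-3*a**2 - 2*a*b - a + 2*b + 4 is independent of I; its normal form modulo I is -68/33*b + 136/33.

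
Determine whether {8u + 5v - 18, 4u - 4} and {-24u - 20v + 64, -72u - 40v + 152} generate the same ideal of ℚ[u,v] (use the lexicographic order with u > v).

Yes, the ideals are equal.

For a fixed monomial order, each ideal has a unique reduced Gröbner basis; comparing bases decides equality.
Buchberger on the first generating set:
f_1 = 8u + 5v - 18, LT = u.
f_2 = 4u - 4, LT = u.

S(f_1,f_2): lcm = u. S = ⅝v - 5/4.
  leading term v: no divisor's leading term divides it; move ⅝v to the remainder.
  leading term 1: no divisor's leading term divides it; move -5/4 to the remainder.
  remainder ⅝v - 5/4 ≠ 0; add g_3 = ⅝v - 5/4 to the basis.

The other S-polynomials (S(f_1,g_3), S(f_2,g_3)) all reduce to 0 modulo the current basis, so we have a Gröbner basis.
Inter-reduce: drop elements whose leading term is divisible by another's, tail-reduce, and make monic.
Reduced Gröbner basis: {u - 1, v - 2}.

Buchberger on the second generating set:
h_1 = -24u - 20v + 64, LT = u.
h_2 = -72u - 40v + 152, LT = u.

S(h_1,h_2): lcm = u. S = 5/18v - 5/9.
  leading term v: no divisor's leading term divides it; move 5/18v to the remainder.
  leading term 1: no divisor's leading term divides it; move -5/9 to the remainder.
  remainder 5/18v - 5/9 ≠ 0; add k_3 = 5/18v - 5/9 to the basis.

The other S-polynomials (S(h_1,k_3), S(h_2,k_3)) all reduce to 0 modulo the current basis, so we have a Gröbner basis.
Inter-reduce: drop elements whose leading term is divisible by another's, tail-reduce, and make monic.
Reduced Gröbner basis: {u - 1, v - 2}.

These coincide, so the ideals are equal.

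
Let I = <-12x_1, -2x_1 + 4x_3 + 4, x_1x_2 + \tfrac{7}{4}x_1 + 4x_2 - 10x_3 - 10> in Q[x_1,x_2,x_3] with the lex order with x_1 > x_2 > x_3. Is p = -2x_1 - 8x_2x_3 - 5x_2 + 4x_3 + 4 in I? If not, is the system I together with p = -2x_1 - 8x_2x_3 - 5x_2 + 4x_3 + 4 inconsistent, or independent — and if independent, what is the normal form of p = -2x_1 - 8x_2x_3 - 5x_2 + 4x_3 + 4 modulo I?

First compute the reduced Gröbner basis of I by Buchberger's algorithm.
f_1 = -12x_1, LT = x_1.
f_2 = -2x_1 + 4x_3 + 4, LT = x_1.
f_3 = x_1x_2 + \tfrac{7}{4}x_1 + 4x_2 - 10x_3 - 10, LT = x_1x_2.

S(f_1,f_2): lcm = x_1. S = 2x_3 + 2.
  leading term x_3: no divisor's leading term divides it; move 2x_3 to the remainder.
  leading term 1: no divisor's leading term divides it; move 2 to the remainder.
  remainder 2x_3 + 2 ≠ 0; add h_4 = 2x_3 + 2 to the basis.

S(f_1,f_3): lcm = x_1x_2. S = -\tfrac{7}{4}x_1 - 4x_2 + 10x_3 + 10.
  leading term x_1: subtract (\tfrac{7}{48})·f_1 from -\tfrac{7}{4}x_1 - 4x_2 + 10x_3 + 10 → -4x_2 + 10x_3 + 10
  leading term x_2: no divisor's leading term divides it; move -4x_2 to the remainder.
  leading term x_3: subtract (5)·h_4 from 10x_3 + 10 → 0
  remainder -4x_2 ≠ 0; add h_5 = -4x_2 to the basis.

The other S-polynomials (S(f_2,f_3), S(f_1,h_4), S(f_2,h_4), S(f_3,h_4), S(f_1,h_5), S(f_2,h_5), S(f_3,h_5), S(h_4,h_5)) all reduce to 0 modulo the current basis, so we have a Gröbner basis.
Inter-reduce: drop elements whose leading term is divisible by another's, tail-reduce, and make monic.
Reduced Gröbner basis: {x_1, x_2, x_3 + 1}.
Label its elements g_1 = x_1, g_2 = x_2, g_3 = x_3 + 1.

Reduce p = -2x_1 - 8x_2x_3 - 5x_2 + 4x_3 + 4 modulo G:
  leading term x_1: subtract (-2)·g_1 from -2x_1 - 8x_2x_3 - 5x_2 + 4x_3 + 4 → -8x_2x_3 - 5x_2 + 4x_3 + 4
  leading term x_2x_3: subtract (-8x_3)·g_2 from -8x_2x_3 - 5x_2 + 4x_3 + 4 → -5x_2 + 4x_3 + 4
  leading term x_2: subtract (-5)·g_2 from -5x_2 + 4x_3 + 4 → 4x_3 + 4
  leading term x_3: subtract (4)·g_3 from 4x_3 + 4 → 0
  normal form = 0.
Since the normal form is 0, p ∈ I.

-2x_1 - 8x_2x_3 - 5x_2 + 4x_3 + 4 lies in I (it reduces to 0).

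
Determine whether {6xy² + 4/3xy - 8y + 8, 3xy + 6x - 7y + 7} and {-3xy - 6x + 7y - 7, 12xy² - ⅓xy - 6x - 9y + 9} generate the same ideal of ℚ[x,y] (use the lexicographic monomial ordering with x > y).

Equality of ideals is decidable: compute both reduced Gröbner bases (unique for the ordering) and check whether they agree.
Buchberger on the first generating set:
f_1 = 6xy² + 4/3xy - 8y + 8, LT = xy².
f_2 = 3xy + 6x - 7y + 7, LT = xy.

S(f_1,f_2): lcm = xy². S = -16/9xy + 7/3y² - 11/3y + 4/3.
  reduce S modulo (f_1, f_2):
  remainder 32/9x + 7/3y² - 211/27y + 148/27 ≠ 0; add g_3 = 32/9x + 7/3y² - 211/27y + 148/27 to the basis.

S(f_1,g_3): lcm = xy². S = 2/9xy - 21/32y⁴ + 211/96y³ - 37/24y² - 4/3y + 4/3.
  reduce S modulo (f_1, f_2, g_3):
  remainder -21/32y⁴ + 211/96y³ - 5/4y² - 43/24y + 3/2 ≠ 0; add g_4 = -21/32y⁴ + 211/96y³ - 5/4y² - 43/24y + 3/2 to the basis.

S(f_2,g_3): lcm = xy. S = 2x - 21/32y³ + 211/96y² - 31/8y + 7/3.
  reduce S modulo (f_1, f_2, g_3, g_4):
  remainder -21/32y³ + 85/96y² + 25/48y - ¾ ≠ 0; add g_5 = -21/32y³ + 85/96y² + 25/48y - ¾ to the basis.

The other S-polynomials (S(f_1,g_4), S(f_2,g_4), S(g_3,g_4), S(f_1,g_5), S(f_2,g_5), S(g_3,g_5), S(g_4,g_5)) all reduce to 0 modulo the current basis, so we have a Gröbner basis.
Inter-reduce: drop elements whose leading term is divisible by another's, tail-reduce, and make monic.
Reduced Gröbner basis: {x + 21/32y² - 211/96y + 37/24, y³ - 85/63y² - 50/63y + 8/7}.

Buchberger on the second generating set:
h_1 = -3xy - 6x + 7y - 7, LT = xy.
h_2 = 12xy² - ⅓xy - 6x - 9y + 9, LT = xy².

S(h_1,h_2): lcm = xy². S = 73/36xy + ½x - 7/3y² + 37/12y - ¾.
  reduce S modulo (h_1, h_2):
  remainder -32/9x - 7/3y² + 211/27y - 148/27 ≠ 0; add k_3 = -32/9x - 7/3y² + 211/27y - 148/27 to the basis.

S(h_1,k_3): lcm = xy. S = 2x - 21/32y³ + 211/96y² - 31/8y + 7/3.
  reduce S modulo (h_1, h_2, k_3):
  remainder -21/32y³ + 85/96y² + 25/48y - ¾ ≠ 0; add k_4 = -21/32y³ + 85/96y² + 25/48y - ¾ to the basis.

The other S-polynomials (S(h_2,k_3), S(h_1,k_4), S(h_2,k_4), S(k_3,k_4)) all reduce to 0 modulo the current basis, so we have a Gröbner basis.
Inter-reduce: drop elements whose leading term is divisible by another's, tail-reduce, and make monic.
Reduced Gröbner basis: {x + 21/32y² - 211/96y + 37/24, y³ - 85/63y² - 50/63y + 8/7}.

The two bases agree; hence the ideals are identical.

Yes, the ideals are equal.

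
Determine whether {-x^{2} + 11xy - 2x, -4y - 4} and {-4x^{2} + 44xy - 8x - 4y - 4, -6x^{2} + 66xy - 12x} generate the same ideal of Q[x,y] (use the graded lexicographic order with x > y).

Since reduced Gröbner bases are canonical representatives of ideals under a given ordering, it suffices to compute and compare them.
Buchberger on the first generating set:
f_1 = -x^{2} + 11xy - 2x, LT = x^{2}.
f_2 = -4y - 4, LT = y.

The S-polynomials (S(f_1,f_2)) all reduce to 0 modulo the current basis, so we have a Gröbner basis.
Inter-reduce: drop elements whose leading term is divisible by another's, tail-reduce, and make monic.
Reduced Gröbner basis: {x^{2} + 13x, y + 1}.

Buchberger on the second generating set:
h_1 = -4x^{2} + 44xy - 8x - 4y - 4, LT = x^{2}.
h_2 = -6x^{2} + 66xy - 12x, LT = x^{2}.

S(h_1,h_2): lcm = x^{2}. S = y + 1.
  leading term y: no divisor's leading term divides it; move y to the remainder.
  leading term 1: no divisor's leading term divides it; move 1 to the remainder.
  remainder y + 1 ≠ 0; add k_3 = y + 1 to the basis.

The other S-polynomials (S(h_1,k_3), S(h_2,k_3)) all reduce to 0 modulo the current basis, so we have a Gröbner basis.
Inter-reduce: drop elements whose leading term is divisible by another's, tail-reduce, and make monic.
Reduced Gröbner basis: {x^{2} + 13x, y + 1}.

Same reduced basis, so the two generating sets span the same ideal.

Yes, the ideals are equal.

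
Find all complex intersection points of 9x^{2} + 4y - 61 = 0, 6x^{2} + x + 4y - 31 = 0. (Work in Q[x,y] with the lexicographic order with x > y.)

Compute a lex Gröbner basis by Buchberger's algorithm.
f_1 = 9x^{2} + 4y - 61, LT = x^{2}.
f_2 = 6x^{2} + x + 4y - 31, LT = x^{2}.

S(f_1,f_2): lcm = x^{2}. S = -\tfrac{1}{6}x - \tfrac{2}{9}y - \tfrac{29}{18}.
  reduce S modulo (f_1, f_2):
  remainder -\tfrac{1}{6}x - \tfrac{2}{9}y - \tfrac{29}{18} ≠ 0; add h_3 = -\tfrac{1}{6}x - \tfrac{2}{9}y - \tfrac{29}{18} to the basis.

S(f_1,h_3): lcm = x^{2}. S = -\tfrac{4}{3}xy - \tfrac{29}{3}x + \tfrac{4}{9}y - \tfrac{61}{9}.
  reduce S modulo (f_1, f_2, h_3):
  remainder \tfrac{16}{9}y^{2} + \tfrac{236}{9}y + \tfrac{260}{3} ≠ 0; add h_4 = \tfrac{16}{9}y^{2} + \tfrac{236}{9}y + \tfrac{260}{3} to the basis.

The other S-polynomials (S(f_2,h_3), S(f_1,h_4), S(f_2,h_4), S(h_3,h_4)) all reduce to 0 modulo the current basis, so we have a Gröbner basis.
Inter-reduce: drop elements whose leading term is divisible by another's, tail-reduce, and make monic.
Reduced Gröbner basis: {x + \tfrac{4}{3}y + \tfrac{29}{3}, y^{2} + \tfrac{59}{4}y + \tfrac{195}{4}}.

The lex basis is triangular: the last element involves only y. Solving y^{2} + \tfrac{59}{4}y + \tfrac{195}{4} = 0 gives y ∈ {-39/4, -5}; substituting each value into the earlier elements determines the remaining variables.
  y = -39/4: the earlier basis element becomes x - \tfrac{10}{3} = 0, giving x = 10/3 — point (10/3, -39/4).
  y = -5: the earlier basis element becomes x + 3 = 0, giving x = -3 — point (-3, -5).

{(10/3, -39/4), (-3, -5)}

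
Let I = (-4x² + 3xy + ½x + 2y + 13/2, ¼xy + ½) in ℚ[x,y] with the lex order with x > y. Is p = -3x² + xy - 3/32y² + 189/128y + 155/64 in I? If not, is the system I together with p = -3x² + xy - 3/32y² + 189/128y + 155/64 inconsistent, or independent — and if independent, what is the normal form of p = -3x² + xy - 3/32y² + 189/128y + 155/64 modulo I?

-3x² + xy - 3/32y² + 189/128y + 155/64 lies in I (it reduces to 0).

First compute the reduced Gröbner basis of I by Buchberger's algorithm.
f_1 = -4x² + 3xy + ½x + 2y + 13/2, LT = x².
f_2 = ¼xy + ½, LT = xy.

S(f_1,f_2): lcm = x²y. S = -¾xy² - ⅛xy - 2x - ½y² - 13/8y.
  leading term xy²: subtract (-3y)·f_2 from -¾xy² - ⅛xy - 2x - ½y² - 13/8y → -⅛xy - 2x - ½y² - ⅛y
  leading term xy: subtract (-½)·f_2 from -⅛xy - 2x - ½y² - ⅛y → -2x - ½y² - ⅛y + ¼
  leading term x: no divisor's leading term divides it; move -2x to the remainder.
  leading term y²: no divisor's leading term divides it; move -½y² to the remainder.
  leading term y: no divisor's leading term divides it; move -⅛y to the remainder.
  leading term 1: no divisor's leading term divides it; move ¼ to the remainder.
  remainder -2x - ½y² - ⅛y + ¼ ≠ 0; add h_3 = -2x - ½y² - ⅛y + ¼ to the basis.

S(f_2,h_3): lcm = xy. S = -¼y³ - 1/16y² + ⅛y + 2.
  leading term y³: no divisor's leading term divides it; move -¼y³ to the remainder.
  leading term y²: no divisor's leading term divides it; move -1/16y² to the remainder.
  leading term y: no divisor's leading term divides it; move ⅛y to the remainder.
  leading term 1: no divisor's leading term divides it; move 2 to the remainder.
  remainder -¼y³ - 1/16y² + ⅛y + 2 ≠ 0; add h_4 = -¼y³ - 1/16y² + ⅛y + 2 to the basis.

The other S-polynomials (S(f_1,h_3), S(f_1,h_4), S(f_2,h_4), S(h_3,h_4)) all reduce to 0 modulo the current basis, so we have a Gröbner basis.
Inter-reduce: drop elements whose leading term is divisible by another's, tail-reduce, and make monic.
Reduced Gröbner basis: {x + ¼y² + 1/16y - ⅛, y³ + ¼y² - ½y - 8}.
Label its elements g_1 = x + ¼y² + 1/16y - ⅛, g_2 = y³ + ¼y² - ½y - 8.

Reduce p = -3x² + xy - 3/32y² + 189/128y + 155/64 modulo G:
  leading term x²: subtract (-3x)·g_1 from -3x² + xy - 3/32y² + 189/128y + 155/64 → ¾xy² + 19/16xy - ⅜x - 3/32y² + 189/128y + 155/64
  leading term xy²: subtract (¾y²)·g_1 from ¾xy² + 19/16xy - ⅜x - 3/32y² + 189/128y + 155/64 → 19/16xy - ⅜x - 3/16y⁴ - 3/64y³ + 189/128y + 155/64
  leading term xy: subtract (19/16y)·g_1 from 19/16xy - ⅜x - 3/16y⁴ - 3/64y³ + 189/128y + 155/64 → -⅜x - 3/16y⁴ - 11/32y³ - 19/256y² + 13/8y + 155/64
  leading term x: subtract (-⅜)·g_1 from -⅜x - 3/16y⁴ - 11/32y³ - 19/256y² + 13/8y + 155/64 → -3/16y⁴ - 11/32y³ + 5/256y² + 211/128y + 19/8
  leading term y⁴: subtract (-3/16y)·g_2 from -3/16y⁴ - 11/32y³ + 5/256y² + 211/128y + 19/8 → -19/64y³ - 19/256y² + 19/128y + 19/8
  leading term y³: subtract (-19/64)·g_2 from -19/64y³ - 19/256y² + 19/128y + 19/8 → 0
  normal form = 0.
Since the normal form is 0, p ∈ I.

Ideal membership is decidable via reduction modulo a Gröbner basis.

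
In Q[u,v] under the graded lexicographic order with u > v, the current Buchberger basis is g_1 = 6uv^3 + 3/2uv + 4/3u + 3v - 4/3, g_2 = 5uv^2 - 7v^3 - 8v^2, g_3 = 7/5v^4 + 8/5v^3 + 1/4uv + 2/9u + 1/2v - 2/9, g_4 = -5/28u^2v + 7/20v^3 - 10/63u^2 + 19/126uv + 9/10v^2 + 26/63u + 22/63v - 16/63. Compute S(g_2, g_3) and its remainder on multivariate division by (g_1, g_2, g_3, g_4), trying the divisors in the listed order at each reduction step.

lcm(LM(g_2), LM(g_3)) = uv^4.
S = (lcm/LT(g_2))·g_2 − (lcm/LT(g_3))·g_3 = -7/5v^5 - 8/7uv^3 - 8/5v^4 - 5/28u^2v - 10/63u^2 - 5/14uv + 10/63u.
Reduce S modulo (g_1, g_2, g_3, g_4) in that order:
  leading term v^5: subtract (-v)·g_3 from -7/5v^5 - 8/7uv^3 - 8/5v^4 - 5/28u^2v - 10/63u^2 - 5/14uv + 10/63u → -8/7uv^3 - 5/28u^2v + 1/4uv^2 - 10/63u^2 - 17/126uv + 1/2v^2 + 10/63u - 2/9v
  leading term uv^3: subtract (-4/21)·g_1 from -8/7uv^3 - 5/28u^2v + 1/4uv^2 - 10/63u^2 - 17/126uv + 1/2v^2 + 10/63u - 2/9v → -5/28u^2v + 1/4uv^2 - 10/63u^2 + 19/126uv + 1/2v^2 + 26/63u + 22/63v - 16/63
  leading term u^2v: subtract (1)·g_4 from -5/28u^2v + 1/4uv^2 - 10/63u^2 + 19/126uv + 1/2v^2 + 26/63u + 22/63v - 16/63 → 1/4uv^2 - 7/20v^3 - 2/5v^2
  leading term uv^2: subtract (1/20)·g_2 from 1/4uv^2 - 7/20v^3 - 2/5v^2 → 0
The remainder is 0, so this S-polynomial contributes no new basis element.

S(g_2, g_3) = -7/5v^5 - 8/7uv^3 - 8/5v^4 - 5/28u^2v - 10/63u^2 - 5/14uv + 10/63u; remainder on division = 0.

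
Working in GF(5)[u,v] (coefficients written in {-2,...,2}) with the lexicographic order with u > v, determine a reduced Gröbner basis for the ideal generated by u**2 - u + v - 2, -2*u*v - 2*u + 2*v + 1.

G = {u - 2*v**2 + 2*v - 1, v**3 - v - 1}

f_1 = u**2 - u + v - 2, LT = u**2.
f_2 = -2*u*v - 2*u + 2*v + 1, LT = u*v.

S(f_1,f_2): lcm = u**2*v. S = -u**2 - 2*u + v**2 - 2*v.
  reduce S modulo (f_1, f_2):
  remainder 2*u + v**2 - v - 2 ≠ 0; add g_3 = 2*u + v**2 - v - 2 to the basis.

S(f_2,g_3): lcm = u*v. S = u + 2*v**3 - 2*v**2 + 2.
  reduce S modulo (f_1, f_2, g_3):
  remainder 2*v**3 - 2*v - 2 ≠ 0; add g_4 = 2*v**3 - 2*v - 2 to the basis.

The other S-polynomials (S(f_1,g_3), S(f_1,g_4), S(f_2,g_4), S(g_3,g_4)) all reduce to 0 modulo the current basis, so we have a Gröbner basis.
Inter-reduce: drop elements whose leading term is divisible by another's, tail-reduce, and make monic.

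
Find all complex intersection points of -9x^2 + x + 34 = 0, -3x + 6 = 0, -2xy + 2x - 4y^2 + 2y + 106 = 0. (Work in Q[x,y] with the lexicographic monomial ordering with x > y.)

Compute a lex Gröbner basis by Buchberger's algorithm.
f_1 = -9x^2 + x + 34, LT = x^2.
f_2 = -3x + 6, LT = x.
f_3 = -2xy + 2x - 4y^2 + 2y + 106, LT = xy.

S(f_1,f_3): lcm = x^2y. S = x^2 - 2xy^2 + 8/9xy + 53x - 34/9y.
  leading term x^2: subtract (-1/9)·f_1 from x^2 - 2xy^2 + 8/9xy + 53x - 34/9y → -2xy^2 + 8/9xy + 478/9x - 34/9y + 34/9
  leading term xy^2: subtract (2/3y^2)·f_2 from -2xy^2 + 8/9xy + 478/9x - 34/9y + 34/9 → 8/9xy + 478/9x - 4y^2 - 34/9y + 34/9
  leading term xy: subtract (-8/27y)·f_2 from 8/9xy + 478/9x - 4y^2 - 34/9y + 34/9 → 478/9x - 4y^2 - 2y + 34/9
  leading term x: subtract (-478/27)·f_2 from 478/9x - 4y^2 - 2y + 34/9 → -4y^2 - 2y + 110
  leading term y^2: no divisor's leading term divides it; move -4y^2 to the remainder.
  leading term y: no divisor's leading term divides it; move -2y to the remainder.
  leading term 1: no divisor's leading term divides it; move 110 to the remainder.
  remainder -4y^2 - 2y + 110 ≠ 0; add h_4 = -4y^2 - 2y + 110 to the basis.

The other S-polynomials (S(f_1,f_2), S(f_2,f_3), S(f_1,h_4), S(f_2,h_4), S(f_3,h_4)) all reduce to 0 modulo the current basis, so we have a Gröbner basis.
Inter-reduce: drop elements whose leading term is divisible by another's, tail-reduce, and make monic.
Reduced Gröbner basis: {x - 2, y^2 + 1/2y - 55/2}.

Elimination: the polynomial y^2 + 1/2y - 55/2 lies in the elimination ideal for y, so y ∈ {-11/2, 5}. For each such y, the remaining basis elements (now univariate) give the rest of the solution.
  y = -11/2: the earlier basis element becomes x - 2 = 0, giving x = 2 — point (2, -11/2).
  y = 5: the earlier basis element becomes x - 2 = 0, giving x = 2 — point (2, 5).
Check: every point annihilates each of the original generators.

{(2, -11/2), (2, 5)}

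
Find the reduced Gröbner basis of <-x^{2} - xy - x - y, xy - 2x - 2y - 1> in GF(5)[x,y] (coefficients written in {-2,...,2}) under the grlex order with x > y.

f_1 = -x^{2} - xy - x - y, LT = x^{2}.
f_2 = xy - 2x - 2y - 1, LT = xy.

S(f_1,f_2): lcm = x^{2}y. S = xy^{2} + 2x^{2} - 2xy + y^{2} + x.
  leading term xy^{2}: subtract (y)·f_2 from xy^{2} + 2x^{2} - 2xy + y^{2} + x → 2x^{2} - 2y^{2} + x + y
  leading term x^{2}: subtract (-2)·f_1 from 2x^{2} - 2y^{2} + x + y → -2xy - 2y^{2} - x - y
  leading term xy: subtract (-2)·f_2 from -2xy - 2y^{2} - x - y → -2y^{2} - 2
  leading term y^{2}: no divisor's leading term divides it; move -2y^{2} to the remainder.
  leading term 1: no divisor's leading term divides it; move -2 to the remainder.
  remainder -2y^{2} - 2 ≠ 0; add g_3 = -2y^{2} - 2 to the basis.

The other S-polynomials (S(f_1,g_3), S(f_2,g_3)) all reduce to 0 modulo the current basis, so we have a Gröbner basis.

G = {x^{2} - 2x - 2y + 1, xy - 2x - 2y - 1, y^{2} + 1}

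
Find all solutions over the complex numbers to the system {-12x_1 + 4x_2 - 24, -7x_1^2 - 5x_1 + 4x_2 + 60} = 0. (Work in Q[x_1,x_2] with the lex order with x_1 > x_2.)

Compute a lex Gröbner basis by Buchberger's algorithm.
f_1 = -12x_1 + 4x_2 - 24, LT = x_1.
f_2 = -7x_1^2 - 5x_1 + 4x_2 + 60, LT = x_1^2.

S(f_1,f_2): lcm = x_1^2. S = -1/3x_1x_2 + 9/7x_1 + 4/7x_2 + 60/7.
  reduce S modulo (f_1, f_2):
  remainder -1/9x_2^2 + 5/3x_2 + 6 ≠ 0; add h_3 = -1/9x_2^2 + 5/3x_2 + 6 to the basis.

The other S-polynomials (S(f_1,h_3), S(f_2,h_3)) all reduce to 0 modulo the current basis, so we have a Gröbner basis.
Inter-reduce: drop elements whose leading term is divisible by another's, tail-reduce, and make monic.
Reduced Gröbner basis: {x_1 - 1/3x_2 + 2, x_2^2 - 15x_2 - 54}.

The lex basis is triangular: the last element involves only x_2. Solving x_2^2 - 15x_2 - 54 = 0 gives x_2 ∈ {-3, 18}; substituting each value into the earlier elements determines the remaining variables.
  x_2 = -3: the earlier basis element becomes x_1 + 3 = 0, giving x_1 = -3 — point (-3, -3).
  x_2 = 18: the earlier basis element becomes x_1 - 4 = 0, giving x_1 = 4 — point (4, 18).

{(-3, -3), (4, 18)}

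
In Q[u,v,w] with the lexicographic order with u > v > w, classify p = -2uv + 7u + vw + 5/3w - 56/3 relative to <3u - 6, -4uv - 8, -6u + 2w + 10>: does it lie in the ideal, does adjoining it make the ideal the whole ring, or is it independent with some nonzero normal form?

First compute the reduced Gröbner basis of I by Buchberger's algorithm.
f_1 = 3u - 6, LT = u.
f_2 = -4uv - 8, LT = uv.
f_3 = -6u + 2w + 10, LT = u.

S(f_1,f_2): lcm = uv. S = -2v - 2.
  leading term v: no divisor's leading term divides it; move -2v to the remainder.
  leading term 1: no divisor's leading term divides it; move -2 to the remainder.
  remainder -2v - 2 ≠ 0; add h_4 = -2v - 2 to the basis.

S(f_1,f_3): lcm = u. S = 1/3w - 1/3.
  leading term w: no divisor's leading term divides it; move 1/3w to the remainder.
  leading term 1: no divisor's leading term divides it; move -1/3 to the remainder.
  remainder 1/3w - 1/3 ≠ 0; add h_5 = 1/3w - 1/3 to the basis.

The other S-polynomials (S(f_2,f_3), S(f_1,h_4), S(f_2,h_4), S(f_3,h_4), S(f_1,h_5), S(f_2,h_5), S(f_3,h_5), S(h_4,h_5)) all reduce to 0 modulo the current basis, so we have a Gröbner basis.
Inter-reduce: drop elements whose leading term is divisible by another's, tail-reduce, and make monic.
Reduced Gröbner basis: {u - 2, v + 1, w - 1}.
Label its elements g_1 = u - 2, g_2 = v + 1, g_3 = w - 1.

Reduce p = -2uv + 7u + vw + 5/3w - 56/3 modulo G:
  leading term uv: subtract (-2v)·g_1 from -2uv + 7u + vw + 5/3w - 56/3 → 7u + vw - 4v + 5/3w - 56/3
  leading term u: subtract (7)·g_1 from 7u + vw - 4v + 5/3w - 56/3 → vw - 4v + 5/3w - 14/3
  leading term vw: subtract (w)·g_2 from vw - 4v + 5/3w - 14/3 → -4v + 2/3w - 14/3
  leading term v: subtract (-4)·g_2 from -4v + 2/3w - 14/3 → 2/3w - 2/3
  leading term w: subtract (2/3)·g_3 from 2/3w - 2/3 → 0
  normal form = 0.
Since the normal form is 0, p ∈ I.

-2uv + 7u + vw + 5/3w - 56/3 lies in I (it reduces to 0).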